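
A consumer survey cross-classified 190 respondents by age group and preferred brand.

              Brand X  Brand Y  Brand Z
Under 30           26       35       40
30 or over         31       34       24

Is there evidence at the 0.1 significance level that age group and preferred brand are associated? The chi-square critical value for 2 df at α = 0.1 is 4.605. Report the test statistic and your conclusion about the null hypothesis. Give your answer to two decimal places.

Row totals: 101, 89. Column totals: 57, 69, 64. Grand total N = 190.
Expected counts (row total × column total / N):
  Under 30, Brand X: 101×57/190 = 30.300
  Under 30, Brand Y: 101×69/190 = 36.679
  Under 30, Brand Z: 101×64/190 = 34.021
  30 or over, Brand X: 89×57/190 = 26.700
  30 or over, Brand Y: 89×69/190 = 32.321
  30 or over, Brand Z: 89×64/190 = 29.979
Contributions (O − E)²/E:
  (26 − 30.300)²/30.300 = 0.6102
  (35 − 36.679)²/36.679 = 0.0769
  (40 − 34.021)²/34.021 = 1.0508
  (31 − 26.700)²/26.700 = 0.6925
  (34 − 32.321)²/32.321 = 0.0872
  (24 − 29.979)²/29.979 = 1.1924
χ² = 0.6102 + 0.0769 + 1.0508 + 0.6925 + 0.0872 + 1.1924 = 3.71
df = (2−1)(3−1) = 2. Since 3.71 < 4.605, fail to reject the null hypothesis of independence at α = 0.1.

3.71; fail to reject H₀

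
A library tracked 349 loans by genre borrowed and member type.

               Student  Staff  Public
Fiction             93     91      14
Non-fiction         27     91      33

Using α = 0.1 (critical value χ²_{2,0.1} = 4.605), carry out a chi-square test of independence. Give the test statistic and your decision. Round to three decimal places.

38.347; reject H₀

Row totals: 198, 151. Column totals: 120, 182, 47. Grand total N = 349.
Expected counts (row total × column total / N):
  Fiction, Student: 198×120/349 = 68.0802
  Fiction, Staff: 198×182/349 = 103.2550
  Fiction, Public: 198×47/349 = 26.6648
  Non-fiction, Student: 151×120/349 = 51.9198
  Non-fiction, Staff: 151×182/349 = 78.7450
  Non-fiction, Public: 151×47/349 = 20.3352
Contributions (O − E)²/E:
  (93 − 68.0802)²/68.0802 = 9.1215
  (91 − 103.2550)²/103.2550 = 1.4545
  (14 − 26.6648)²/26.6648 = 6.0153
  (27 − 51.9198)²/51.9198 = 11.9607
  (91 − 78.7450)²/78.7450 = 1.9072
  (33 − 20.3352)²/20.3352 = 7.8877
χ² = 9.1215 + 1.4545 + 6.0153 + 11.9607 + 1.9072 + 7.8877 = 38.347
df = (2−1)(3−1) = 2. Since 38.347 > 4.605, reject the null hypothesis of independence at α = 0.1.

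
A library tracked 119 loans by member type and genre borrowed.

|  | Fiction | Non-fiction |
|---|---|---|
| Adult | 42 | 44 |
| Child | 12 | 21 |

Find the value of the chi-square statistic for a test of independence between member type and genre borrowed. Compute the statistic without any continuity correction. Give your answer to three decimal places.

Row totals: 86, 33. Column totals: 54, 65. Grand total N = 119.
Expected counts (row total × column total / N):
  Adult, Fiction: 86×54/119 = 39.0252
  Adult, Non-fiction: 86×65/119 = 46.9748
  Child, Fiction: 33×54/119 = 14.9748
  Child, Non-fiction: 33×65/119 = 18.0252
Contributions (O − E)²/E:
  (42 − 39.0252)²/39.0252 = 0.2268
  (44 − 46.9748)²/46.9748 = 0.1884
  (12 − 14.9748)²/14.9748 = 0.5910
  (21 − 18.0252)²/18.0252 = 0.4909
χ² = 0.2268 + 0.1884 + 0.5910 + 0.4909 = 1.497

1.497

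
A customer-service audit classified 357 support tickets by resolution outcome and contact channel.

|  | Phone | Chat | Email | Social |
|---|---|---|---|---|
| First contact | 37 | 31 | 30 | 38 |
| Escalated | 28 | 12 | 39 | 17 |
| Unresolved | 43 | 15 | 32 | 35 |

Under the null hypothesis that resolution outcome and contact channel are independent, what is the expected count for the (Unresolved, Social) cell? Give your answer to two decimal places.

Row total (Unresolved) = 125; column total (Social) = 90; grand total N = 357.
Expected count = (row total × column total) / N = 125 × 90 / 357 = 31.51.

31.51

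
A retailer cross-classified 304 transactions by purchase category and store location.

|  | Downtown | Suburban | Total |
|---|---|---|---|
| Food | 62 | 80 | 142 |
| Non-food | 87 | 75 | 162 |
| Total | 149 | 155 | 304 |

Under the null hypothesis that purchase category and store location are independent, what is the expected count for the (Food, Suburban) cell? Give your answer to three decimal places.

Row total (Food) = 142; column total (Suburban) = 155; grand total N = 304.
Expected count = (row total × column total) / N = 142 × 155 / 304 = 72.401.

72.401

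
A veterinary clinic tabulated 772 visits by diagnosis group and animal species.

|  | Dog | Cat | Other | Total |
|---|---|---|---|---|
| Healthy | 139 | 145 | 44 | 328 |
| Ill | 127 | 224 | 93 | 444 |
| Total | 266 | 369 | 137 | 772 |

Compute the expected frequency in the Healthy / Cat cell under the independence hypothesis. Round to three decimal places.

Row total (Healthy) = 328; column total (Cat) = 369; grand total N = 772.
Expected count = (row total × column total) / N = 328 × 369 / 772 = 156.777.

156.777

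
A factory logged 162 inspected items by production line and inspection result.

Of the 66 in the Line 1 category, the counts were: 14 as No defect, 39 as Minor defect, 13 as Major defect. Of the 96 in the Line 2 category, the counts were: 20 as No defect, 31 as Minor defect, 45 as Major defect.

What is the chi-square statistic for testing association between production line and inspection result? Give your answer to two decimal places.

Row totals: 66, 96. Column totals: 34, 70, 58. Grand total N = 162.
Expected counts (row total × column total / N):
  Line 1, No defect: 66×34/162 = 13.852
  Line 1, Minor defect: 66×70/162 = 28.519
  Line 1, Major defect: 66×58/162 = 23.630
  Line 2, No defect: 96×34/162 = 20.148
  Line 2, Minor defect: 96×70/162 = 41.481
  Line 2, Major defect: 96×58/162 = 34.370
Contributions (O − E)²/E:
  (14 − 13.852)²/13.852 = 0.0016
  (39 − 28.519)²/28.519 = 3.8519
  (13 − 23.630)²/23.630 = 4.7819
  (20 − 20.148)²/20.148 = 0.0011
  (31 − 41.481)²/41.481 = 2.6482
  (45 − 34.370)²/34.370 = 3.2877
χ² = 0.0016 + 3.8519 + 4.7819 + 0.0011 + 2.6482 + 3.2877 = 14.57

14.57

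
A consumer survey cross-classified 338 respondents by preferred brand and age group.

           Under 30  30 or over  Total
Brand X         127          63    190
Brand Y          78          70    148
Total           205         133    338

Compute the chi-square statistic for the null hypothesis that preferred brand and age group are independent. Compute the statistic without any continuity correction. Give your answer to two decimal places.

Grand total N = 338.
Expected counts (row total × column total / N):
  Brand X, Under 30: 190×205/338 = 115.237
  Brand X, 30 or over: 190×133/338 = 74.763
  Brand Y, Under 30: 148×205/338 = 89.763
  Brand Y, 30 or over: 148×133/338 = 58.237
Contributions (O − E)²/E:
  (127 − 115.237)²/115.237 = 1.2007
  (63 − 74.763)²/74.763 = 1.8508
  (78 − 89.763)²/89.763 = 1.5415
  (70 − 58.237)²/58.237 = 2.3759
χ² = 1.2007 + 1.8508 + 1.5415 + 2.3759 = 6.97

6.97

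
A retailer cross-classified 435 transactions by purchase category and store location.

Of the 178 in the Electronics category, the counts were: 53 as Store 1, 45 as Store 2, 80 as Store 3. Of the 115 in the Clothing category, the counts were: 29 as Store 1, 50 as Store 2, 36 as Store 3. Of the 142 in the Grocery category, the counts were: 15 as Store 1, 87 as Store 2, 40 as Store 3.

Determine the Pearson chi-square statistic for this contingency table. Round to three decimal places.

45.324

Row totals: 178, 115, 142. Column totals: 97, 182, 156. Grand total N = 435.
Expected counts (row total × column total / N):
  Electronics, Store 1: 178×97/435 = 39.6920
  Electronics, Store 2: 178×182/435 = 74.4736
  Electronics, Store 3: 178×156/435 = 63.8345
  Clothing, Store 1: 115×97/435 = 25.6437
  Clothing, Store 2: 115×182/435 = 48.1149
  Clothing, Store 3: 115×156/435 = 41.2414
  Grocery, Store 1: 142×97/435 = 31.6644
  Grocery, Store 2: 142×182/435 = 59.4115
  Grocery, Store 3: 142×156/435 = 50.9241
Contributions (O − E)²/E:
  (53 − 39.6920)²/39.6920 = 4.4619
  (45 − 74.4736)²/74.4736 = 11.6644
  (80 − 63.8345)²/63.8345 = 4.0938
  (29 − 25.6437)²/25.6437 = 0.4393
  (50 − 48.1149)²/48.1149 = 0.0739
  (36 − 41.2414)²/41.2414 = 0.6661
  (15 − 31.6644)²/31.6644 = 8.7702
  (87 − 59.4115)²/59.4115 = 12.8111
  (40 − 50.9241)²/50.9241 = 2.3434
χ² = 4.4619 + 11.6644 + 4.0938 + 0.4393 + 0.0739 + 0.6661 + 8.7702 + 12.8111 + 2.3434 = 45.324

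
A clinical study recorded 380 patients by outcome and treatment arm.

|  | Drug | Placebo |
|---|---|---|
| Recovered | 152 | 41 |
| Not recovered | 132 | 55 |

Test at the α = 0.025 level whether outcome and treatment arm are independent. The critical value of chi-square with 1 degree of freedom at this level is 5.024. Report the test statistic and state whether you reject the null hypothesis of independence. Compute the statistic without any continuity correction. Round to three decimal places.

Row totals: 193, 187. Column totals: 284, 96. Grand total N = 380.
Expected counts (row total × column total / N):
  Recovered, Drug: 193×284/380 = 144.2421
  Recovered, Placebo: 193×96/380 = 48.7579
  Not recovered, Drug: 187×284/380 = 139.7579
  Not recovered, Placebo: 187×96/380 = 47.2421
Contributions (O − E)²/E:
  (152 − 144.2421)²/144.2421 = 0.4172
  (41 − 48.7579)²/48.7579 = 1.2344
  (132 − 139.7579)²/139.7579 = 0.4306
  (55 − 47.2421)²/47.2421 = 1.2740
χ² = 0.4172 + 1.2344 + 0.4306 + 1.2740 = 3.356
df = (2−1)(2−1) = 1. Since 3.356 < 5.024, fail to reject the null hypothesis of independence at α = 0.025.

3.356; fail to reject H₀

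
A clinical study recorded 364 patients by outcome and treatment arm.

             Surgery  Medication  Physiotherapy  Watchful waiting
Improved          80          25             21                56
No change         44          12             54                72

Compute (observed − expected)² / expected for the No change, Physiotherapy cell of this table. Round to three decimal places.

Row total (No change) = 182; column total (Physiotherapy) = 75; N = 364.
Expected count E = 182 × 75 / 364 = 37.5000.
Contribution = (O − E)²/E = (54 − 37.5000)² / 37.5000 = 7.260.

7.260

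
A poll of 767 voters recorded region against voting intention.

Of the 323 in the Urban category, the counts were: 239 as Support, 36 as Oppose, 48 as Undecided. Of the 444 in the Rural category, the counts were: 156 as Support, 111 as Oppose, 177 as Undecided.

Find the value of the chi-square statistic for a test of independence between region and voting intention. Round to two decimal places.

Row totals: 323, 444. Column totals: 395, 147, 225. Grand total N = 767.
Expected counts (row total × column total / N):
  Urban, Support: 323×395/767 = 166.343
  Urban, Oppose: 323×147/767 = 61.905
  Urban, Undecided: 323×225/767 = 94.752
  Rural, Support: 444×395/767 = 228.657
  Rural, Oppose: 444×147/767 = 85.095
  Rural, Undecided: 444×225/767 = 130.248
Contributions (O − E)²/E:
  (239 − 166.343)²/166.343 = 31.7359
  (36 − 61.905)²/61.905 = 10.8403
  (48 − 94.752)²/94.752 = 23.0681
  (156 − 228.657)²/228.657 = 23.0872
  (111 − 85.095)²/85.095 = 7.8861
  (177 − 130.248)²/130.248 = 16.7814
χ² = 31.7359 + 10.8403 + 23.0681 + 23.0872 + 7.8861 + 16.7814 = 113.40

113.40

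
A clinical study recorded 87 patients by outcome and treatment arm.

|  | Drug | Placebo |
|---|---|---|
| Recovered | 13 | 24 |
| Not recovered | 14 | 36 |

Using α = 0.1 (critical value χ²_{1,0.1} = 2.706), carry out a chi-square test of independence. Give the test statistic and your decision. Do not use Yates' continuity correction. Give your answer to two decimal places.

0.51; fail to reject H₀

Row totals: 37, 50. Column totals: 27, 60. Grand total N = 87.
Expected counts (row total × column total / N):
  Recovered, Drug: 37×27/87 = 11.483
  Recovered, Placebo: 37×60/87 = 25.517
  Not recovered, Drug: 50×27/87 = 15.517
  Not recovered, Placebo: 50×60/87 = 34.483
Contributions (O − E)²/E:
  (13 − 11.483)²/11.483 = 0.2004
  (24 − 25.517)²/25.517 = 0.0902
  (14 − 15.517)²/15.517 = 0.1483
  (36 − 34.483)²/34.483 = 0.0667
χ² = 0.2004 + 0.0902 + 0.1483 + 0.0667 = 0.51
df = (2−1)(2−1) = 1. Since 0.51 < 2.706, fail to reject the null hypothesis of independence at α = 0.1.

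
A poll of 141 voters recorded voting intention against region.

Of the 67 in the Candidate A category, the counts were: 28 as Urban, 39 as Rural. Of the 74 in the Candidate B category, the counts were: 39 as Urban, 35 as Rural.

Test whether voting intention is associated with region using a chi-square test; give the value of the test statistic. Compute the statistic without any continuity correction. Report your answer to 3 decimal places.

1.679

Row totals: 67, 74. Column totals: 67, 74. Grand total N = 141.
Expected counts (row total × column total / N):
  Candidate A, Urban: 67×67/141 = 31.8369
  Candidate A, Rural: 67×74/141 = 35.1631
  Candidate B, Urban: 74×67/141 = 35.1631
  Candidate B, Rural: 74×74/141 = 38.8369
Contributions (O − E)²/E:
  (28 − 31.8369)²/31.8369 = 0.4624
  (39 − 35.1631)²/35.1631 = 0.4187
  (39 − 35.1631)²/35.1631 = 0.4187
  (35 − 38.8369)²/38.8369 = 0.3791
χ² = 0.4624 + 0.4187 + 0.4187 + 0.3791 = 1.679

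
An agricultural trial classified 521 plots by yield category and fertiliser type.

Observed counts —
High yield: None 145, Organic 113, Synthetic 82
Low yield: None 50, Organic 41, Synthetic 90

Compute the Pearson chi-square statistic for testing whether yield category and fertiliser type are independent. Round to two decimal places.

35.06

Row totals: 340, 181. Column totals: 195, 154, 172. Grand total N = 521.
Expected counts (row total × column total / N):
  High yield, None: 340×195/521 = 127.255
  High yield, Organic: 340×154/521 = 100.499
  High yield, Synthetic: 340×172/521 = 112.246
  Low yield, None: 181×195/521 = 67.745
  Low yield, Organic: 181×154/521 = 53.501
  Low yield, Synthetic: 181×172/521 = 59.754
Contributions (O − E)²/E:
  (145 − 127.255)²/127.255 = 2.4744
  (113 − 100.499)²/100.499 = 1.5550
  (82 − 112.246)²/112.246 = 8.1501
  (50 − 67.745)²/67.745 = 4.6481
  (41 − 53.501)²/53.501 = 2.9210
  (90 − 59.754)²/59.754 = 15.3098
χ² = 2.4744 + 1.5550 + 8.1501 + 4.6481 + 2.9210 + 15.3098 = 35.06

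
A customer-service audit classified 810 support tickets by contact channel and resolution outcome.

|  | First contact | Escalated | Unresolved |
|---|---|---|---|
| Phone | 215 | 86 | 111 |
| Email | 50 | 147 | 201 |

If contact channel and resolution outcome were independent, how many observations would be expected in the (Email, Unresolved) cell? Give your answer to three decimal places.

Row total (Email) = 398; column total (Unresolved) = 312; grand total N = 810.
Expected count = (row total × column total) / N = 398 × 312 / 810 = 153.304.

153.304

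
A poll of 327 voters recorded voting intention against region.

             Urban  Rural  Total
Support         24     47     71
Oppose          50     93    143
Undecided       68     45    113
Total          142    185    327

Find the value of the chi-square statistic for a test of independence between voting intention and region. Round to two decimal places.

19.75

Grand total N = 327.
Expected counts (row total × column total / N):
  Support, Urban: 71×142/327 = 30.832
  Support, Rural: 71×185/327 = 40.168
  Oppose, Urban: 143×142/327 = 62.098
  Oppose, Rural: 143×185/327 = 80.902
  Undecided, Urban: 113×142/327 = 49.070
  Undecided, Rural: 113×185/327 = 63.930
Contributions (O − E)²/E:
  (24 − 30.832)²/30.832 = 1.5139
  (47 − 40.168)²/40.168 = 1.1620
  (50 − 62.098)²/62.098 = 2.3569
  (93 − 80.902)²/80.902 = 1.8091
  (68 − 49.070)²/49.070 = 7.3027
  (45 − 63.930)²/63.930 = 5.6053
χ² = 1.5139 + 1.1620 + 2.3569 + 1.8091 + 7.3027 + 5.6053 = 19.75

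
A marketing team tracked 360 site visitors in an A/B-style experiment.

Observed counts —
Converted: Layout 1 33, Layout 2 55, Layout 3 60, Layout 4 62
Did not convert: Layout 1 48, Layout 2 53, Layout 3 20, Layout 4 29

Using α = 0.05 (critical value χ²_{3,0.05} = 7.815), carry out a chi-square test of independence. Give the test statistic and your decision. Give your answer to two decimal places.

25.49; reject H₀

Row totals: 210, 150. Column totals: 81, 108, 80, 91. Grand total N = 360.
Expected counts (row total × column total / N):
  Converted, Layout 1: 210×81/360 = 47.250
  Converted, Layout 2: 210×108/360 = 63.000
  Converted, Layout 3: 210×80/360 = 46.667
  Converted, Layout 4: 210×91/360 = 53.083
  Did not convert, Layout 1: 150×81/360 = 33.750
  Did not convert, Layout 2: 150×108/360 = 45.000
  Did not convert, Layout 3: 150×80/360 = 33.333
  Did not convert, Layout 4: 150×91/360 = 37.917
Contributions (O − E)²/E:
  (33 − 47.250)²/47.250 = 4.2976
  (55 − 63.000)²/63.000 = 1.0159
  (60 − 46.667)²/46.667 = 3.8093
  (62 − 53.083)²/53.083 = 1.4979
  (48 − 33.750)²/33.750 = 6.0167
  (53 − 45.000)²/45.000 = 1.4222
  (20 − 33.333)²/33.333 = 5.3331
  (29 − 37.917)²/37.917 = 2.0970
χ² = 4.2976 + 1.0159 + 3.8093 + 1.4979 + 6.0167 + 1.4222 + 5.3331 + 2.0970 = 25.49
df = (2−1)(4−1) = 3. Since 25.49 > 7.815, reject the null hypothesis of independence at α = 0.05.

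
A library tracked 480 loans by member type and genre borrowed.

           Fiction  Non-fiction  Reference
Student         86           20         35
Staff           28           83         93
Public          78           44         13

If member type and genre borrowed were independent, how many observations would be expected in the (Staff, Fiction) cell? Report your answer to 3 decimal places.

81.600

Row total (Staff) = 204; column total (Fiction) = 192; grand total N = 480.
Expected count = (row total × column total) / N = 204 × 192 / 480 = 81.600.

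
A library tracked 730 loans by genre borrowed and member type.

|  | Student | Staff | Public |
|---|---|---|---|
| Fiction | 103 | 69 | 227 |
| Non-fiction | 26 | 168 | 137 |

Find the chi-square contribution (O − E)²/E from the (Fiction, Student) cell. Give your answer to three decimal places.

Row total (Fiction) = 399; column total (Student) = 129; N = 730.
Expected count E = 399 × 129 / 730 = 70.5082.
Contribution = (O − E)²/E = (103 − 70.5082)² / 70.5082 = 14.973.

14.973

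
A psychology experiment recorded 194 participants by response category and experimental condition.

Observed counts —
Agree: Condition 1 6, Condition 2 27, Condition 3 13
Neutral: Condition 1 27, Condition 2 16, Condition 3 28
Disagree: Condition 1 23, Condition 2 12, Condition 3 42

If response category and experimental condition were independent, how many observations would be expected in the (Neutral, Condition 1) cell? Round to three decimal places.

Row total (Neutral) = 71; column total (Condition 1) = 56; grand total N = 194.
Expected count = (row total × column total) / N = 71 × 56 / 194 = 20.495.

20.495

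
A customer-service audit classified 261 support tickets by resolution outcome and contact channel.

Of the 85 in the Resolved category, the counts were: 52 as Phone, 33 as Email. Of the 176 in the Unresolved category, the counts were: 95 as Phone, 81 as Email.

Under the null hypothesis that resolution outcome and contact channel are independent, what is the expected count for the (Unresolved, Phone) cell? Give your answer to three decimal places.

99.126

Row total (Unresolved) = 176; column total (Phone) = 147; grand total N = 261.
Expected count = (row total × column total) / N = 176 × 147 / 261 = 99.126.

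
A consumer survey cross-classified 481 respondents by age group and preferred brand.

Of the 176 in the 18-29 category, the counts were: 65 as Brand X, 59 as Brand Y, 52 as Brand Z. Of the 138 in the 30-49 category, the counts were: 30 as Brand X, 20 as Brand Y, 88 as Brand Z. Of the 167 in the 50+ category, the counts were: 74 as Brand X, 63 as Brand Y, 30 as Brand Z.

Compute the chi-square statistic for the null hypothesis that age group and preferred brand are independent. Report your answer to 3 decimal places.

74.025

Row totals: 176, 138, 167. Column totals: 169, 142, 170. Grand total N = 481.
Expected counts (row total × column total / N):
  18-29, Brand X: 176×169/481 = 61.8378
  18-29, Brand Y: 176×142/481 = 51.9584
  18-29, Brand Z: 176×170/481 = 62.2037
  30-49, Brand X: 138×169/481 = 48.4865
  30-49, Brand Y: 138×142/481 = 40.7401
  30-49, Brand Z: 138×170/481 = 48.7734
  50+, Brand X: 167×169/481 = 58.6757
  50+, Brand Y: 167×142/481 = 49.3015
  50+, Brand Z: 167×170/481 = 59.0229
Contributions (O − E)²/E:
  (65 − 61.8378)²/61.8378 = 0.1617
  (59 − 51.9584)²/51.9584 = 0.9543
  (52 − 62.2037)²/62.2037 = 1.6738
  (30 − 48.4865)²/48.4865 = 7.0484
  (20 − 40.7401)²/40.7401 = 10.5584
  (88 − 48.7734)²/48.7734 = 31.5485
  (74 − 58.6757)²/58.6757 = 4.0022
  (63 − 49.3015)²/49.3015 = 3.8061
  (30 − 59.0229)²/59.0229 = 14.2712
χ² = 0.1617 + 0.9543 + 1.6738 + 7.0484 + 10.5584 + 31.5485 + 4.0022 + 3.8061 + 14.2712 = 74.025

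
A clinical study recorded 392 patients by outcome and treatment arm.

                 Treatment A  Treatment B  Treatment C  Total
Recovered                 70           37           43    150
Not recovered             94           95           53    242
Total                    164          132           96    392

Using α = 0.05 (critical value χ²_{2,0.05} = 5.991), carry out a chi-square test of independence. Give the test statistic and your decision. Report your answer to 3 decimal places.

Grand total N = 392.
Expected counts (row total × column total / N):
  Recovered, Treatment A: 150×164/392 = 62.7551
  Recovered, Treatment B: 150×132/392 = 50.5102
  Recovered, Treatment C: 150×96/392 = 36.7347
  Not recovered, Treatment A: 242×164/392 = 101.2449
  Not recovered, Treatment B: 242×132/392 = 81.4898
  Not recovered, Treatment C: 242×96/392 = 59.2653
Contributions (O − E)²/E:
  (70 − 62.7551)²/62.7551 = 0.8364
  (37 − 50.5102)²/50.5102 = 3.6136
  (43 − 36.7347)²/36.7347 = 1.0686
  (94 − 101.2449)²/101.2449 = 0.5184
  (95 − 81.4898)²/81.4898 = 2.2399
  (53 − 59.2653)²/59.2653 = 0.6623
χ² = 0.8364 + 3.6136 + 1.0686 + 0.5184 + 2.2399 + 0.6623 = 8.939
df = (2−1)(3−1) = 2. Since 8.939 > 5.991, reject the null hypothesis of independence at α = 0.05.

8.939; reject H₀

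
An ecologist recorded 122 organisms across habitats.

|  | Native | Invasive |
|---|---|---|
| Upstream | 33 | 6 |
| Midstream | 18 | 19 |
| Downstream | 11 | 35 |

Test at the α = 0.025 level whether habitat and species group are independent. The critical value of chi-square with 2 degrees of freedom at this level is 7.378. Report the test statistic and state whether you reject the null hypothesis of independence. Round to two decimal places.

31.22; reject H₀

Row totals: 39, 37, 46. Column totals: 62, 60. Grand total N = 122.
Expected counts (row total × column total / N):
  Upstream, Native: 39×62/122 = 19.8197
  Upstream, Invasive: 39×60/122 = 19.1803
  Midstream, Native: 37×62/122 = 18.8033
  Midstream, Invasive: 37×60/122 = 18.1967
  Downstream, Native: 46×62/122 = 23.3770
  Downstream, Invasive: 46×60/122 = 22.6230
Contributions (O − E)²/E:
  (33 − 19.8197)²/19.8197 = 8.7650
  (6 − 19.1803)²/19.1803 = 9.0572
  (18 − 18.8033)²/18.8033 = 0.0343
  (19 − 18.1967)²/18.1967 = 0.0355
  (11 − 23.3770)²/23.3770 = 6.5530
  (35 − 22.6230)²/22.6230 = 6.7714
χ² = 8.7650 + 9.0572 + 0.0343 + 0.0355 + 6.5530 + 6.7714 = 31.22
df = (3−1)(2−1) = 2. Since 31.22 > 7.378, reject the null hypothesis of independence at α = 0.025.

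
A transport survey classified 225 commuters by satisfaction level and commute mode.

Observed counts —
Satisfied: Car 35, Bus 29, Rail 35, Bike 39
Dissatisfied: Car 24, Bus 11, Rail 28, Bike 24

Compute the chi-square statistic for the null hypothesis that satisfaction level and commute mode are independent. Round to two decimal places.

Row totals: 138, 87. Column totals: 59, 40, 63, 63. Grand total N = 225.
Expected counts (row total × column total / N):
  Satisfied, Car: 138×59/225 = 36.187
  Satisfied, Bus: 138×40/225 = 24.533
  Satisfied, Rail: 138×63/225 = 38.640
  Satisfied, Bike: 138×63/225 = 38.640
  Dissatisfied, Car: 87×59/225 = 22.813
  Dissatisfied, Bus: 87×40/225 = 15.467
  Dissatisfied, Rail: 87×63/225 = 24.360
  Dissatisfied, Bike: 87×63/225 = 24.360
Contributions (O − E)²/E:
  (35 − 36.187)²/36.187 = 0.0389
  (29 − 24.533)²/24.533 = 0.8134
  (35 − 38.640)²/38.640 = 0.3429
  (39 − 38.640)²/38.640 = 0.0034
  (24 − 22.813)²/22.813 = 0.0618
  (11 − 15.467)²/15.467 = 1.2901
  (28 − 24.360)²/24.360 = 0.5439
  (24 − 24.360)²/24.360 = 0.0053
χ² = 0.0389 + 0.8134 + 0.3429 + 0.0034 + 0.0618 + 1.2901 + 0.5439 + 0.0053 = 3.10

3.10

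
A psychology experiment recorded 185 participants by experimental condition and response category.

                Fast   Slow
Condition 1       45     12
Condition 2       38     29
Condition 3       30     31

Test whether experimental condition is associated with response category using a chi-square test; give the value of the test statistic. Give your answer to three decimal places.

Row totals: 57, 67, 61. Column totals: 113, 72. Grand total N = 185.
Expected counts (row total × column total / N):
  Condition 1, Fast: 57×113/185 = 34.8162
  Condition 1, Slow: 57×72/185 = 22.1838
  Condition 2, Fast: 67×113/185 = 40.9243
  Condition 2, Slow: 67×72/185 = 26.0757
  Condition 3, Fast: 61×113/185 = 37.2595
  Condition 3, Slow: 61×72/185 = 23.7405
Contributions (O − E)²/E:
  (45 − 34.8162)²/34.8162 = 2.9788
  (12 − 22.1838)²/22.1838 = 4.6750
  (38 − 40.9243)²/40.9243 = 0.2090
  (29 − 26.0757)²/26.0757 = 0.3280
  (30 − 37.2595)²/37.2595 = 1.4144
  (31 − 23.7405)²/23.7405 = 2.2198
χ² = 2.9788 + 4.6750 + 0.2090 + 0.3280 + 1.4144 + 2.2198 = 11.825

11.825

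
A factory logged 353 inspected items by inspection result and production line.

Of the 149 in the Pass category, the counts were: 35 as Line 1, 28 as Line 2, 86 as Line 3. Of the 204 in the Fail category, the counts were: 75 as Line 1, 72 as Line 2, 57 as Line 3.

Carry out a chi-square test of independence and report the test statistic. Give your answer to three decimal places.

31.994

Row totals: 149, 204. Column totals: 110, 100, 143. Grand total N = 353.
Expected counts (row total × column total / N):
  Pass, Line 1: 149×110/353 = 46.4306
  Pass, Line 2: 149×100/353 = 42.2096
  Pass, Line 3: 149×143/353 = 60.3598
  Fail, Line 1: 204×110/353 = 63.5694
  Fail, Line 2: 204×100/353 = 57.7904
  Fail, Line 3: 204×143/353 = 82.6402
Contributions (O − E)²/E:
  (35 − 46.4306)²/46.4306 = 2.8141
  (28 − 42.2096)²/42.2096 = 4.7836
  (86 − 60.3598)²/60.3598 = 10.8917
  (75 − 63.5694)²/63.5694 = 2.0554
  (72 − 57.7904)²/57.7904 = 3.4939
  (57 − 82.6402)²/82.6402 = 7.9552
χ² = 2.8141 + 4.7836 + 10.8917 + 2.0554 + 3.4939 + 7.9552 = 31.994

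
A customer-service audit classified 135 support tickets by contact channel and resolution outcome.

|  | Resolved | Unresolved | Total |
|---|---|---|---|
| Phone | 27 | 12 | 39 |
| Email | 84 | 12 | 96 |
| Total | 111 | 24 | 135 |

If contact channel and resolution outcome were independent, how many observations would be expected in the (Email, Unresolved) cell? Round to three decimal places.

17.067

Row total (Email) = 96; column total (Unresolved) = 24; grand total N = 135.
Expected count = (row total × column total) / N = 96 × 24 / 135 = 17.067.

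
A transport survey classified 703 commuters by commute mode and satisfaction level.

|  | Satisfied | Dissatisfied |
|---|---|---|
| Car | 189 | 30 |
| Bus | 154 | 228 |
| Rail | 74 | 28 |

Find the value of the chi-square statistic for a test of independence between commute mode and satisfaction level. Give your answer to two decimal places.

Row totals: 219, 382, 102. Column totals: 417, 286. Grand total N = 703.
Expected counts (row total × column total / N):
  Car, Satisfied: 219×417/703 = 129.905
  Car, Dissatisfied: 219×286/703 = 89.095
  Bus, Satisfied: 382×417/703 = 226.592
  Bus, Dissatisfied: 382×286/703 = 155.408
  Rail, Satisfied: 102×417/703 = 60.504
  Rail, Dissatisfied: 102×286/703 = 41.496
Contributions (O − E)²/E:
  (189 − 129.905)²/129.905 = 26.8829
  (30 − 89.095)²/89.095 = 39.1966
  (154 − 226.592)²/226.592 = 23.2559
  (228 − 155.408)²/155.408 = 33.9082
  (74 − 60.504)²/60.504 = 3.0104
  (28 − 41.496)²/41.496 = 4.3894
χ² = 26.8829 + 39.1966 + 23.2559 + 33.9082 + 3.0104 + 4.3894 = 130.64

130.64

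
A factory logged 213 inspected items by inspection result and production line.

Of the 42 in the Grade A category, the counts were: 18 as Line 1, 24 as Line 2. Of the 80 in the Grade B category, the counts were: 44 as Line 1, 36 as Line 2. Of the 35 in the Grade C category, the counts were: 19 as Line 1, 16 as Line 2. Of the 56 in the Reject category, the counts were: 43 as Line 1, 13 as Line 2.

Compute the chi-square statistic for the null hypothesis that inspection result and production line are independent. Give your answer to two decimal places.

Row totals: 42, 80, 35, 56. Column totals: 124, 89. Grand total N = 213.
Expected counts (row total × column total / N):
  Grade A, Line 1: 42×124/213 = 24.451
  Grade A, Line 2: 42×89/213 = 17.549
  Grade B, Line 1: 80×124/213 = 46.573
  Grade B, Line 2: 80×89/213 = 33.427
  Grade C, Line 1: 35×124/213 = 20.376
  Grade C, Line 2: 35×89/213 = 14.624
  Reject, Line 1: 56×124/213 = 32.601
  Reject, Line 2: 56×89/213 = 23.399
Contributions (O − E)²/E:
  (18 − 24.451)²/24.451 = 1.7020
  (24 − 17.549)²/17.549 = 2.3714
  (44 − 46.573)²/46.573 = 0.1421
  (36 − 33.427)²/33.427 = 0.1981
  (19 − 20.376)²/20.376 = 0.0929
  (16 − 14.624)²/14.624 = 0.1295
  (43 − 32.601)²/32.601 = 3.3171
  (13 − 23.399)²/23.399 = 4.6215
χ² = 1.7020 + 2.3714 + 0.1421 + 0.1981 + 0.0929 + 0.1295 + 3.3171 + 4.6215 = 12.57

12.57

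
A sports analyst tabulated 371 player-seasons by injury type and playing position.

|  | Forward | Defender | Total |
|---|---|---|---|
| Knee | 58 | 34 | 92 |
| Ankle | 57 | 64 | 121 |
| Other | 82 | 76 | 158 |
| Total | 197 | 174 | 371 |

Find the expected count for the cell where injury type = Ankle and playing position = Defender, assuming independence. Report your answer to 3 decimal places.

56.749

Row total (Ankle) = 121; column total (Defender) = 174; grand total N = 371.
Expected count = (row total × column total) / N = 121 × 174 / 371 = 56.749.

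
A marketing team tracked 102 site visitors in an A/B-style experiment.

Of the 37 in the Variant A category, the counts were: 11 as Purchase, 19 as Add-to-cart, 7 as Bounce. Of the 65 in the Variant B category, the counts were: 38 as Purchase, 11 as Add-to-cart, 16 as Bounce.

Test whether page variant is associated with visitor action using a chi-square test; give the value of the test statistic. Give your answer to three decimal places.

13.893

Row totals: 37, 65. Column totals: 49, 30, 23. Grand total N = 102.
Expected counts (row total × column total / N):
  Variant A, Purchase: 37×49/102 = 17.7745
  Variant A, Add-to-cart: 37×30/102 = 10.8824
  Variant A, Bounce: 37×23/102 = 8.3431
  Variant B, Purchase: 65×49/102 = 31.2255
  Variant B, Add-to-cart: 65×30/102 = 19.1176
  Variant B, Bounce: 65×23/102 = 14.6569
Contributions (O − E)²/E:
  (11 − 17.7745)²/17.7745 = 2.5820
  (19 − 10.8824)²/10.8824 = 6.0552
  (7 − 8.3431)²/8.3431 = 0.2162
  (38 − 31.2255)²/31.2255 = 1.4698
  (11 − 19.1176)²/19.1176 = 3.4468
  (16 − 14.6569)²/14.6569 = 0.1231
χ² = 2.5820 + 6.0552 + 0.2162 + 1.4698 + 3.4468 + 0.1231 = 13.893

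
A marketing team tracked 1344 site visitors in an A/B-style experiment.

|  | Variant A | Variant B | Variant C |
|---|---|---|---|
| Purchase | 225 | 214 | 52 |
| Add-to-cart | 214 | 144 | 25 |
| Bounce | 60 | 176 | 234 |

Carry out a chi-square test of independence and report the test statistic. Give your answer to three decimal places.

Row totals: 491, 383, 470. Column totals: 499, 534, 311. Grand total N = 1344.
Expected counts (row total × column total / N):
  Purchase, Variant A: 491×499/1344 = 182.29836
  Purchase, Variant B: 491×534/1344 = 195.08482
  Purchase, Variant C: 491×311/1344 = 113.61682
  Add-to-cart, Variant A: 383×499/1344 = 142.20015
  Add-to-cart, Variant B: 383×534/1344 = 152.17411
  Add-to-cart, Variant C: 383×311/1344 = 88.62574
  Bounce, Variant A: 470×499/1344 = 174.50149
  Bounce, Variant B: 470×534/1344 = 186.74107
  Bounce, Variant C: 470×311/1344 = 108.75744
Contributions (O − E)²/E:
  (225 − 182.29836)²/182.29836 = 10.0024
  (214 − 195.08482)²/195.08482 = 1.8340
  (52 − 113.61682)²/113.61682 = 33.4161
  (214 − 142.20015)²/142.20015 = 36.2533
  (144 − 152.17411)²/152.17411 = 0.4391
  (25 − 88.62574)²/88.62574 = 45.6779
  (60 − 174.50149)²/174.50149 = 75.1317
  (176 − 186.74107)²/186.74107 = 0.6178
  (234 − 108.75744)²/108.75744 = 144.2264
χ² = 10.0024 + 1.8340 + 33.4161 + 36.2533 + 0.4391 + 45.6779 + 75.1317 + 0.6178 + 144.2264 = 347.599

347.599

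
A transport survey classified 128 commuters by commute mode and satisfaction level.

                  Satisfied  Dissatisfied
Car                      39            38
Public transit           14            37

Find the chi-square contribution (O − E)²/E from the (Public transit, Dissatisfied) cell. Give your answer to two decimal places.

Row total (Public transit) = 51; column total (Dissatisfied) = 75; N = 128.
Expected count E = 51 × 75 / 128 = 29.883.
Contribution = (O − E)²/E = (37 − 29.883)² / 29.883 = 1.70.

1.70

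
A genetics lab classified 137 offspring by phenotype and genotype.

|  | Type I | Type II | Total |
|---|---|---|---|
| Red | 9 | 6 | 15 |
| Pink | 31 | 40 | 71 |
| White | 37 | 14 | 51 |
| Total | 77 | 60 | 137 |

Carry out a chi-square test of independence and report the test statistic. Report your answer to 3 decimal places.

10.160

Grand total N = 137.
Expected counts (row total × column total / N):
  Red, Type I: 15×77/137 = 8.4307
  Red, Type II: 15×60/137 = 6.5693
  Pink, Type I: 71×77/137 = 39.9051
  Pink, Type II: 71×60/137 = 31.0949
  White, Type I: 51×77/137 = 28.6642
  White, Type II: 51×60/137 = 22.3358
Contributions (O − E)²/E:
  (9 − 8.4307)²/8.4307 = 0.0384
  (6 − 6.5693)²/6.5693 = 0.0493
  (31 − 39.9051)²/39.9051 = 1.9872
  (40 − 31.0949)²/31.0949 = 2.5503
  (37 − 28.6642)²/28.6642 = 2.4241
  (14 − 22.3358)²/22.3358 = 3.1110
χ² = 0.0384 + 0.0493 + 1.9872 + 2.5503 + 2.4241 + 3.1110 = 10.160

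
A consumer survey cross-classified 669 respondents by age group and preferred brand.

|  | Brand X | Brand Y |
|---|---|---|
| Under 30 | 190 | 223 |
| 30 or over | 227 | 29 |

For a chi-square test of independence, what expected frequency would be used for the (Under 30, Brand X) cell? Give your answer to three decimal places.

257.430

Row total (Under 30) = 413; column total (Brand X) = 417; grand total N = 669.
Expected count = (row total × column total) / N = 413 × 417 / 669 = 257.430.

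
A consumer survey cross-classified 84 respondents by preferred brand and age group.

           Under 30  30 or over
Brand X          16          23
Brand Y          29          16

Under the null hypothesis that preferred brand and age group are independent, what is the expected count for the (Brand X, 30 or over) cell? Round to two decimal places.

Row total (Brand X) = 39; column total (30 or over) = 39; grand total N = 84.
Expected count = (row total × column total) / N = 39 × 39 / 84 = 18.11.

18.11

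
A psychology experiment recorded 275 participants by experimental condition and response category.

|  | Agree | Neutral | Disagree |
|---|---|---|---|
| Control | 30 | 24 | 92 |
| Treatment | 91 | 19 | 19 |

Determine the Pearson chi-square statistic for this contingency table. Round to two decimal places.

78.59

Row totals: 146, 129. Column totals: 121, 43, 111. Grand total N = 275.
Expected counts (row total × column total / N):
  Control, Agree: 146×121/275 = 64.240
  Control, Neutral: 146×43/275 = 22.829
  Control, Disagree: 146×111/275 = 58.931
  Treatment, Agree: 129×121/275 = 56.760
  Treatment, Neutral: 129×43/275 = 20.171
  Treatment, Disagree: 129×111/275 = 52.069
Contributions (O − E)²/E:
  (30 − 64.240)²/64.240 = 18.2500
  (24 − 22.829)²/22.829 = 0.0601
  (92 − 58.931)²/58.931 = 18.5566
  (91 − 56.760)²/56.760 = 20.6550
  (19 − 20.171)²/20.171 = 0.0680
  (19 − 52.069)²/52.069 = 21.0021
χ² = 18.2500 + 0.0601 + 18.5566 + 20.6550 + 0.0680 + 21.0021 = 78.59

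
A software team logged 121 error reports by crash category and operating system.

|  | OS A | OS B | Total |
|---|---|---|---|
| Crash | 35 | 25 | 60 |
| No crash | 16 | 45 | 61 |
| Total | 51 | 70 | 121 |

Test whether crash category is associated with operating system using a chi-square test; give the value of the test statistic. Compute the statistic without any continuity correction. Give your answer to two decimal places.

12.79

Grand total N = 121.
Expected counts (row total × column total / N):
  Crash, OS A: 60×51/121 = 25.289
  Crash, OS B: 60×70/121 = 34.711
  No crash, OS A: 61×51/121 = 25.711
  No crash, OS B: 61×70/121 = 35.289
Contributions (O − E)²/E:
  (35 − 25.289)²/25.289 = 3.7290
  (25 − 34.711)²/34.711 = 2.7168
  (16 − 25.711)²/25.711 = 3.6678
  (45 − 35.289)²/35.289 = 2.6723
χ² = 3.7290 + 2.7168 + 3.6678 + 2.6723 = 12.79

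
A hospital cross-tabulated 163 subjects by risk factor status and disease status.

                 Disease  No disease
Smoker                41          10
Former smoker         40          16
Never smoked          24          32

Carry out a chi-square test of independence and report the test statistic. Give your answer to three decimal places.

18.236

Row totals: 51, 56, 56. Column totals: 105, 58. Grand total N = 163.
Expected counts (row total × column total / N):
  Smoker, Disease: 51×105/163 = 32.8528
  Smoker, No disease: 51×58/163 = 18.1472
  Former smoker, Disease: 56×105/163 = 36.0736
  Former smoker, No disease: 56×58/163 = 19.9264
  Never smoked, Disease: 56×105/163 = 36.0736
  Never smoked, No disease: 56×58/163 = 19.9264
Contributions (O − E)²/E:
  (41 − 32.8528)²/32.8528 = 2.0204
  (10 − 18.1472)²/18.1472 = 3.6577
  (40 − 36.0736)²/36.0736 = 0.4274
  (16 − 19.9264)²/19.9264 = 0.7737
  (24 − 36.0736)²/36.0736 = 4.0410
  (32 − 19.9264)²/19.9264 = 7.3155
χ² = 2.0204 + 3.6577 + 0.4274 + 0.7737 + 4.0410 + 7.3155 = 18.236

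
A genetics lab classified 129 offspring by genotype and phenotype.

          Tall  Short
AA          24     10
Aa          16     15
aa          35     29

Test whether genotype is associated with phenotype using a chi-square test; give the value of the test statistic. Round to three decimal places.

Row totals: 34, 31, 64. Column totals: 75, 54. Grand total N = 129.
Expected counts (row total × column total / N):
  AA, Tall: 34×75/129 = 19.7674
  AA, Short: 34×54/129 = 14.2326
  Aa, Tall: 31×75/129 = 18.0233
  Aa, Short: 31×54/129 = 12.9767
  aa, Tall: 64×75/129 = 37.2093
  aa, Short: 64×54/129 = 26.7907
Contributions (O − E)²/E:
  (24 − 19.7674)²/19.7674 = 0.9063
  (10 − 14.2326)²/14.2326 = 1.2587
  (16 − 18.0233)²/18.0233 = 0.2271
  (15 − 12.9767)²/12.9767 = 0.3155
  (35 − 37.2093)²/37.2093 = 0.1312
  (29 − 26.7907)²/26.7907 = 0.1822
χ² = 0.9063 + 1.2587 + 0.2271 + 0.3155 + 0.1312 + 0.1822 = 3.021

3.021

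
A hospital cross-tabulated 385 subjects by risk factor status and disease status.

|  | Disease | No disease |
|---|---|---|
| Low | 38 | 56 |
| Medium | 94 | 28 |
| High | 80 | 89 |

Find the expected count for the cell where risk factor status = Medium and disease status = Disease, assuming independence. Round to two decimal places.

Row total (Medium) = 122; column total (Disease) = 212; grand total N = 385.
Expected count = (row total × column total) / N = 122 × 212 / 385 = 67.18.

67.18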